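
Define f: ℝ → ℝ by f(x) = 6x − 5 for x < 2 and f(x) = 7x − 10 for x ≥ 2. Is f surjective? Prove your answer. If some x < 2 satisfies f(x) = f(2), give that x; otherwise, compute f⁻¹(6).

3/2

Both pieces are strictly increasing (slopes 6 and 7), so each is injective on its own interval.
The left piece maps (−∞, 2) onto (−∞, 7); the right piece maps [2, ∞) onto [4, ∞).
The union (−∞, 7) ∪ [4, ∞) covers ℝ, so f is surjective.
For the follow-up: the images overlap, so an x < 2 with f(x) = f(2) exists. f(2) = 4; solving 6x − 5 = 4 for x < 2 gives x = (4 + 5)/6 = 3/2.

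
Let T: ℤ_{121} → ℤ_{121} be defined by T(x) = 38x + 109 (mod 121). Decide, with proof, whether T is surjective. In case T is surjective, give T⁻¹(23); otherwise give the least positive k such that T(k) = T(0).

106

Since gcd(38, 121) = 1, 38 is invertible modulo 121. Euclid's algorithm: 121 = 3·38 + 7, 38 = 5·7 + 3, 7 = 2·3 + 1; back-substituting gives 1 = 86·38 − 27·121, so 38⁻¹ ≡ 86 (mod 121).
Then y ↦ 86(y − 109) is a two-sided inverse to T, so every y ∈ ℤ_{121} has a preimage.
So T is surjective.
Since T is surjective, we find T⁻¹(23): we need 38x ≡ 23 − 109 ≡ 35 (mod 121). Using 38⁻¹ = 86: x ≡ 86·35 = 3010 = 24·121 + 106, so x = 106.
Check: T(106) = 38·106 + 109 = 4137 = 34·121 + 23 ≡ 23 (mod 121).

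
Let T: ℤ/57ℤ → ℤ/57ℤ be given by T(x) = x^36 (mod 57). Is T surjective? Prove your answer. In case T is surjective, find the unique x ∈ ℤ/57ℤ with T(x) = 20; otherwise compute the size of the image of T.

T(1) = 1^36 = 1.
T(2): Repeated squaring mod 57: 2^1 ≡ 2, 2^2 ≡ 2² = 4, 2^4 ≡ 4² = 16, 2^8 ≡ 16² = 256 ≡ 28, 2^16 ≡ 28² = 784 ≡ 43, 2^32 ≡ 43² = 1849 ≡ 25. Since 36 = 32 + 4, 2^36 ≡ 25·16: 25·16 = 400 ≡ 1. So 2^36 ≡ 1 (mod 57).
So T(1) = T(2) = 1 while 1 ≠ 2, therefore T is not injective.
A non-injective map from the 57-element set ℤ/57ℤ to itself takes at most 56 distinct values, so it cannot be surjective. Therefore T is not surjective.
Since T is not surjective, we determine |image(T)|. Computing x^36 mod 57 for each x (by repeated squaring, reducing mod 57 at every step), the values T(0), T(1), …, T(56) are: 0, 1, 1, 39, 1, 1, 39, 1, 1, 39, 1, 1, 39, 1, 1, 39, 1, 1, 39, 19, 1, 39, 1, 1, 39, 1, 1, 39, 1, 1, 39, 1, 1, 39, 1, 1, 39, 1, 19, 39, 1, 1, 39, 1, 1, 39, 1, 1, 39, 1, 1, 39, 1, 1, 39, 1, 1.
The distinct values are {0, 1, 19, 39}; there are 4 of them.

4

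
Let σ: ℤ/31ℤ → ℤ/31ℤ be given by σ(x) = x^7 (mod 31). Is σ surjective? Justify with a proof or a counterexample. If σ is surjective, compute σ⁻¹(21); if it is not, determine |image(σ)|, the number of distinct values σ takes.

22

Since 31 is prime, the nonzero elements of ℤ/31ℤ form a cyclic group of order 30.
As gcd(7, 30) = 1, raising to the 7th power is a bijection on this group: if a^7 ≡ b^7 then (ab^{−1})^7 = 1, and the only element of order dividing gcd(7, 30) = 1 is 1, so a = b.
With σ(0) = 0 this makes σ injective on all of ℤ/31ℤ, hence bijective (finite equal-size domain and codomain). In particular σ is surjective.
Since σ is surjective, we find the preimage of 21. The inverse of x ↦ x^7 on (ℤ/31ℤ)^× is x ↦ x^13, because 7·13 = 91 = 3·30 + 1 ≡ 1 (mod 30) and x^{30} = 1 for x ≠ 0 (Fermat). So σ⁻¹(21) = 21^13 mod 31.
Repeated squaring mod 31: 21^1 ≡ 21, 21^2 ≡ 21² = 441 ≡ 7, 21^4 ≡ 7² = 49 ≡ 18, 21^8 ≡ 18² = 324 ≡ 14. Since 13 = 8 + 4 + 1, 21^13 ≡ 14·18·21: 14·18 = 252 ≡ 4, then 4·21 = 84 ≡ 22. So 21^13 ≡ 22 (mod 31).
Hence σ⁻¹(21) = 22.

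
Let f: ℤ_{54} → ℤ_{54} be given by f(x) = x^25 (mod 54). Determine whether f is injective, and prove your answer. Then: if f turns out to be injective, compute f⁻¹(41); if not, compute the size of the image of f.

f(0) = 0^25 = 0.
f(6): Repeated squaring mod 54: 6^1 ≡ 6, 6^2 ≡ 6² = 36, 6^4 ≡ 36² = 1296 ≡ 0, 6^8 ≡ 0² = 0, 6^16 ≡ 0² = 0. Since 25 = 16 + 8 + 1, 6^25 ≡ 0·0·6: 0·0 = 0, then 0·6 = 0. So 6^25 ≡ 0 (mod 54).
So f(0) = f(6) = 0 while 0 ≠ 6, thus f is not injective.
Since f is not injective, we determine |image(f)|. Computing x^25 mod 54 for each x (by repeated squaring, reducing mod 54 at every step), the values f(0), f(1), …, f(53) are: 0, 1, 20, 27, 22, 41, 0, 43, 8, 27, 10, 29, 0, 31, 50, 27, 52, 17, 0, 19, 38, 27, 40, 5, 0, 7, 26, 27, 28, 47, 0, 49, 14, 27, 16, 35, 0, 37, 2, 27, 4, 23, 0, 25, 44, 27, 46, 11, 0, 13, 32, 27, 34, 53.
The distinct values are {0, 1, 2, 4, 5, 7, 8, 10, 11, 13, 14, 16, 17, 19, 20, 22, 23, 25, 26, 27, 28, 29, 31, 32, 34, 35, 37, 38, 40, 41, 43, 44, 46, 47, 49, 50, 52, 53}; there are 38 of them.

38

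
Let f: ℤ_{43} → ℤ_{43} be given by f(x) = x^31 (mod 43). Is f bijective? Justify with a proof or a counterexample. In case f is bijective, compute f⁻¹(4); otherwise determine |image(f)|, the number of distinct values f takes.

Since 43 is prime, the nonzero elements of ℤ_{43} form a cyclic group of order 42.
As gcd(31, 42) = 1, raising to the 31st power is a bijection on this group: if a^31 ≡ b^31 then (ab^{−1})^31 = 1, and the only element of order dividing gcd(31, 42) = 1 is 1, so a = b.
With f(0) = 0 this makes f injective on all of ℤ_{43}, hence bijective (finite equal-size domain and codomain). In particular f is bijective.
Since f is bijective, we find the preimage of 4. The inverse of x ↦ x^31 on (ℤ_{43})^× is x ↦ x^19, because 31·19 = 589 = 14·42 + 1 ≡ 1 (mod 42) and x^{42} = 1 for x ≠ 0 (Fermat). So f⁻¹(4) = 4^19 mod 43.
Repeated squaring mod 43: 4^1 ≡ 4, 4^2 ≡ 4² = 16, 4^4 ≡ 16² = 256 ≡ 41, 4^8 ≡ 41² = 1681 ≡ 4, 4^16 ≡ 4² = 16. Since 19 = 16 + 2 + 1, 4^19 ≡ 16·16·4: 16·16 = 256 ≡ 41, then 41·4 = 164 ≡ 35. So 4^19 ≡ 35 (mod 43).
Hence f⁻¹(4) = 35.

35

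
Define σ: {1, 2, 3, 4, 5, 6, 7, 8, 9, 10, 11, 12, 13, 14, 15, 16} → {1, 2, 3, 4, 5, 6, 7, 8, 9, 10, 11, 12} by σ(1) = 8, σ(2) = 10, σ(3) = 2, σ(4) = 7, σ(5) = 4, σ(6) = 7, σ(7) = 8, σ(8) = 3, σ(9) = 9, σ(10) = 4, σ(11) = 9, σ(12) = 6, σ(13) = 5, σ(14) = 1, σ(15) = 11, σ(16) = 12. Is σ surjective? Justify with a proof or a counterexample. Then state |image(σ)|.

12

Every element of the codomain has a preimage: 1 = σ(14), 2 = σ(3), 3 = σ(8), 4 = σ(5), 5 = σ(13), 6 = σ(12), 7 = σ(4), 8 = σ(1), 9 = σ(9), 10 = σ(2), 11 = σ(15), 12 = σ(16).
Hence σ is surjective.
The image of σ is {1, 2, 3, 4, 5, 6, 7, 8, 9, 10, 11, 12}, which has 12 elements.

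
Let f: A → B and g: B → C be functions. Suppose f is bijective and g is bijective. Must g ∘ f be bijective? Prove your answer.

bijective

Injectivity: if g(f(s)) = g(f(t)) then f(s) = f(t) (g injective) so s = t (f injective).
Surjectivity: for c ∈ C pick b with g(b) = c, then a with f(a) = b; then (g ∘ f)(a) = c.
Therefore g ∘ f is bijective.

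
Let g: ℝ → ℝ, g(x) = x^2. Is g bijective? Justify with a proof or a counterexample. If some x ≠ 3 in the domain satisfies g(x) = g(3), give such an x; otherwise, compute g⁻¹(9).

g(3) = 9 = (−3)^2 = g(−3) (since 2 is even), with 3 ≠ −3. So g is not injective, hence not bijective.
For the follow-up, such an x exists: taking x = −3 ∈ ℝ gives g(−3) = 9 = g(3) with −3 ≠ 3.

-3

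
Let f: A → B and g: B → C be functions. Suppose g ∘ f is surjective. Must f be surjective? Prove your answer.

not surjective

No. Take A = {1, 2}, B = {1, 2, 3, 4}, C = {1}, f(a) = 1 for every a ∈ A, and g(b) = 1 for every b ∈ B.
Then g ∘ f is surjective onto {1}, but 4 ∈ B has no preimage under f, so f is not surjective.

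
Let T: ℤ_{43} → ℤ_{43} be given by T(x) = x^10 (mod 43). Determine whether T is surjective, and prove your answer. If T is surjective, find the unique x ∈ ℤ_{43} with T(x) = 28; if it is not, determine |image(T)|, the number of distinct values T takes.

T(21): Repeated squaring mod 43: 21^1 ≡ 21, 21^2 ≡ 21² = 441 ≡ 11, 21^4 ≡ 11² = 121 ≡ 35, 21^8 ≡ 35² = 1225 ≡ 21. Since 10 = 8 + 2, 21^10 ≡ 21·11: 21·11 = 231 ≡ 16. So 21^10 ≡ 16 (mod 43).
T(22): Repeated squaring mod 43: 22^1 ≡ 22, 22^2 ≡ 22² = 484 ≡ 11, 22^4 ≡ 11² = 121 ≡ 35, 22^8 ≡ 35² = 1225 ≡ 21. Since 10 = 8 + 2, 22^10 ≡ 21·11: 21·11 = 231 ≡ 16. So 22^10 ≡ 16 (mod 43).
So T(21) = T(22) = 16 while 21 ≠ 22, therefore T is not injective.
A non-injective map from the 43-element set ℤ_{43} to itself takes at most 42 distinct values, so it cannot be surjective. Thus T is not surjective.
Since T is not surjective, we determine |image(T)|. Computing x^10 mod 43 for each x (by repeated squaring, reducing mod 43 at every step), the values T(0), T(1), …, T(42) are: 0, 1, 35, 10, 21, 24, 6, 36, 4, 14, 23, 41, 38, 15, 13, 25, 11, 9, 17, 40, 31, 16, 16, 31, 40, 17, 9, 11, 25, 13, 15, 38, 41, 23, 14, 4, 36, 6, 24, 21, 10, 35, 1.
The distinct values are {0, 1, 4, 6, 9, 10, 11, 13, 14, 15, 16, 17, 21, 23, 24, 25, 31, 35, 36, 38, 40, 41}; there are 22 of them.

22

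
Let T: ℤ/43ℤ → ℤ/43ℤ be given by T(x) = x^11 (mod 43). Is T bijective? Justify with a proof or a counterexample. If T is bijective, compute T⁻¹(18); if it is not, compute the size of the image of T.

20

Since 43 is prime, the nonzero elements of ℤ/43ℤ form a cyclic group of order 42.
As gcd(11, 42) = 1, raising to the 11th power is a bijection on this group: if a^11 ≡ b^11 then (ab^{−1})^11 = 1, and the only element of order dividing gcd(11, 42) = 1 is 1, so a = b.
With T(0) = 0 this makes T injective on all of ℤ/43ℤ, hence bijective (finite equal-size domain and codomain). In particular T is bijective.
Since T is bijective, we find the preimage of 18. The inverse of x ↦ x^11 on (ℤ/43ℤ)^× is x ↦ x^23, because 11·23 = 253 = 6·42 + 1 ≡ 1 (mod 42) and x^{42} = 1 for x ≠ 0 (Fermat). So T⁻¹(18) = 18^23 mod 43.
Repeated squaring mod 43: 18^1 ≡ 18, 18^2 ≡ 18² = 324 ≡ 23, 18^4 ≡ 23² = 529 ≡ 13, 18^8 ≡ 13² = 169 ≡ 40, 18^16 ≡ 40² = 1600 ≡ 9. Since 23 = 16 + 4 + 2 + 1, 18^23 ≡ 9·13·23·18: 9·13 = 117 ≡ 31, then 31·23 = 713 ≡ 25, then 25·18 = 450 ≡ 20. So 18^23 ≡ 20 (mod 43).
Hence T⁻¹(18) = 20.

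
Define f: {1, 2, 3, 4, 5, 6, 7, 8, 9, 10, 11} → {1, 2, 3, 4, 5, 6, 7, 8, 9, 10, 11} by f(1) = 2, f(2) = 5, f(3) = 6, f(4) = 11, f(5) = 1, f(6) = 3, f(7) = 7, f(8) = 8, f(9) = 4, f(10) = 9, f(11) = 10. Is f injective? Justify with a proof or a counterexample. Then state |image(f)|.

The values f(1), …, f(11) are 2, 5, 6, 11, 1, 3, 7, 8, 4, 9, 10 — all distinct.
So f(s) = f(t) only when s = t, and f is injective.
The image of f is {1, 2, 3, 4, 5, 6, 7, 8, 9, 10, 11}, which has 11 elements.

11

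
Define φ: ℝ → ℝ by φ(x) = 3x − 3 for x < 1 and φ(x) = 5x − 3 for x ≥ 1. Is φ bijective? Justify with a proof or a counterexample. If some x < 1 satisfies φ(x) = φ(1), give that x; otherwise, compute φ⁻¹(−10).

Both pieces are strictly increasing (slopes 3 and 5), so each is injective on its own interval.
The left piece maps (−∞, 1) onto (−∞, 0); the right piece maps [1, ∞) onto [2, ∞).
The images leave a gap (0 has no preimage), so φ is not surjective, hence not bijective.
Because the two images are disjoint, no x < 1 has φ(x) = φ(1), so we compute φ⁻¹(−10): −10 lies in (−∞, 0), so solve 3x − 3 = −10: x = (−10 + 3)/3 = −7/3.

-7/3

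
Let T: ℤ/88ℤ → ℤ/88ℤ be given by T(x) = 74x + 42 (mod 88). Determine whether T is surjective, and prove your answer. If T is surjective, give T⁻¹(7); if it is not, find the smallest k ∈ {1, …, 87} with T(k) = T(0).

44

By definition, surjectivity means every element of the codomain has a preimage under T.
Since gcd(74, 88) = 2, we have 74x ≡ 0 (mod 2) for all x, so T(x) ≡ 0 (mod 2).
But 1 ≢ 0 (mod 2), so 1 ∈ ℤ/88ℤ has no preimage. Hence T is not surjective.
Since T is not surjective, we find the least positive k with T(k) = T(0): this means 74k ≡ 0 (mod 88), i.e. 88 ∣ 74k. Since gcd(74, 88) = 2, dividing through by 2 this holds exactly when 44 ∣ 37k, and as gcd(37, 44) = 1, exactly when 44 ∣ k.
The smallest positive such k is 44.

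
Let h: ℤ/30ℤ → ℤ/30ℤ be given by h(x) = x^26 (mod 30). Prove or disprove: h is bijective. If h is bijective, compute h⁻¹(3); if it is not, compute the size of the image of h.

12

h(2): Repeated squaring mod 30: 2^1 ≡ 2, 2^2 ≡ 2² = 4, 2^4 ≡ 4² = 16, 2^8 ≡ 16² = 256 ≡ 16, 2^16 ≡ 16² = 256 ≡ 16. Since 26 = 16 + 8 + 2, 2^26 ≡ 16·16·4: 16·16 = 256 ≡ 16, then 16·4 = 64 ≡ 4. So 2^26 ≡ 4 (mod 30).
h(8): Repeated squaring mod 30: 8^1 ≡ 8, 8^2 ≡ 8² = 64 ≡ 4, 8^4 ≡ 4² = 16, 8^8 ≡ 16² = 256 ≡ 16, 8^16 ≡ 16² = 256 ≡ 16. Since 26 = 16 + 8 + 2, 8^26 ≡ 16·16·4: 16·16 = 256 ≡ 16, then 16·4 = 64 ≡ 4. So 8^26 ≡ 4 (mod 30).
So h(2) = h(8) = 4 while 2 ≠ 8, therefore h is not injective, hence not bijective.
Since h is not bijective, we determine |image(h)|. Computing x^26 mod 30 for each x (by repeated squaring, reducing mod 30 at every step), the values h(0), h(1), …, h(29) are: 0, 1, 4, 9, 16, 25, 6, 19, 4, 21, 10, 1, 24, 19, 16, 15, 16, 19, 24, 1, 10, 21, 4, 19, 6, 25, 16, 9, 4, 1.
The distinct values are {0, 1, 4, 6, 9, 10, 15, 16, 19, 21, 24, 25}; there are 12 of them.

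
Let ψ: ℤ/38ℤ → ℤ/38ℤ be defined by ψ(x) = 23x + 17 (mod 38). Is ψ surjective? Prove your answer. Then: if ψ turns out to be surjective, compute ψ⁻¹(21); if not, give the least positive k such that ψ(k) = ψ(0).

20

By definition, ψ is surjective if every y in the codomain equals ψ(x) for some x in the domain.
Since gcd(23, 38) = 1, 23 is invertible modulo 38. Euclid's algorithm: 38 = 1·23 + 15, 23 = 1·15 + 8, 15 = 1·8 + 7, 8 = 1·7 + 1; back-substituting gives 1 = 5·23 − 3·38, so 23⁻¹ ≡ 5 (mod 38).
For any y ∈ ℤ/38ℤ, x = 5(y − 17) mod 38 satisfies ψ(x) = 23·5(y − 17) + 17 ≡ y (since 23·5 ≡ 1 mod 38). So every y has a preimage.
Thus ψ is surjective.
Since ψ is surjective, we find ψ⁻¹(21): we need 23x ≡ 21 − 17 ≡ 4 (mod 38). Using 23⁻¹ = 5: x ≡ 5·4 = 20, so x = 20.
Check: ψ(20) = 23·20 + 17 = 477 = 12·38 + 21 ≡ 21 (mod 38).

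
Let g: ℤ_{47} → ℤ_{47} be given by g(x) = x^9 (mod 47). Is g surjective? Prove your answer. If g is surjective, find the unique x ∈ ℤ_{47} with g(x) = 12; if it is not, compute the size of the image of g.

37

Since 47 is prime, the nonzero elements of ℤ_{47} form a cyclic group of order 46.
As gcd(9, 46) = 1, raising to the 9th power is a bijection on this group: if u^9 ≡ v^9 then (uv^{−1})^9 = 1, and the only element of order dividing gcd(9, 46) = 1 is 1, so u = v.
With g(0) = 0 this makes g injective on all of ℤ_{47}, hence bijective (finite equal-size domain and codomain). In particular g is surjective.
Since g is surjective, we find the preimage of 12. The inverse of x ↦ x^9 on (ℤ_{47})^× is x ↦ x^41, because 9·41 = 369 = 8·46 + 1 ≡ 1 (mod 46) and x^{46} = 1 for x ≠ 0 (Fermat). So g⁻¹(12) = 12^41 mod 47.
Repeated squaring mod 47: 12^1 ≡ 12, 12^2 ≡ 12² = 144 ≡ 3, 12^4 ≡ 3² = 9, 12^8 ≡ 9² = 81 ≡ 34, 12^16 ≡ 34² = 1156 ≡ 28, 12^32 ≡ 28² = 784 ≡ 32. Since 41 = 32 + 8 + 1, 12^41 ≡ 32·34·12: 32·34 = 1088 ≡ 7, then 7·12 = 84 ≡ 37. So 12^41 ≡ 37 (mod 47).
Hence g⁻¹(12) = 37.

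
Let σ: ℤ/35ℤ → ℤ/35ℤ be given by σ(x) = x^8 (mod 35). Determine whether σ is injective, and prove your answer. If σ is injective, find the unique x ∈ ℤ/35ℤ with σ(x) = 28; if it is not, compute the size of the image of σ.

8

σ(3): Repeated squaring mod 35: 3^1 ≡ 3, 3^2 ≡ 3² = 9, 3^4 ≡ 9² = 81 ≡ 11, 3^8 ≡ 11² = 121 ≡ 16. So 3^8 ≡ 16 (mod 35).
σ(4): Repeated squaring mod 35: 4^1 ≡ 4, 4^2 ≡ 4² = 16, 4^4 ≡ 16² = 256 ≡ 11, 4^8 ≡ 11² = 121 ≡ 16. So 4^8 ≡ 16 (mod 35).
So σ(3) = σ(4) = 16 while 3 ≠ 4, thus σ is not injective.
Since σ is not injective, we determine |image(σ)|. Computing x^8 mod 35 for each x (by repeated squaring, reducing mod 35 at every step), the values σ(0), σ(1), …, σ(34) are: 0, 1, 11, 16, 16, 25, 1, 21, 1, 11, 30, 16, 11, 1, 21, 15, 11, 16, 16, 11, 15, 21, 1, 11, 16, 30, 11, 1, 21, 1, 25, 16, 16, 11, 1.
The distinct values are {0, 1, 11, 15, 16, 21, 25, 30}; there are 8 of them.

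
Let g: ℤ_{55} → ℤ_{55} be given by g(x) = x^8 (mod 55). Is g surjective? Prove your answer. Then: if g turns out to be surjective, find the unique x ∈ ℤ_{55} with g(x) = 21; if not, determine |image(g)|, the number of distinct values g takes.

12

g(4): Repeated squaring mod 55: 4^1 ≡ 4, 4^2 ≡ 4² = 16, 4^4 ≡ 16² = 256 ≡ 36, 4^8 ≡ 36² = 1296 ≡ 31. So 4^8 ≡ 31 (mod 55).
g(7): Repeated squaring mod 55: 7^1 ≡ 7, 7^2 ≡ 7² = 49, 7^4 ≡ 49² = 2401 ≡ 36, 7^8 ≡ 36² = 1296 ≡ 31. So 7^8 ≡ 31 (mod 55).
So g(4) = g(7) = 31 while 4 ≠ 7, so g is not injective.
A non-injective map from the 55-element set ℤ_{55} to itself takes at most 54 distinct values, so it cannot be surjective. So g is not surjective.
Since g is not surjective, we determine |image(g)|. Computing x^8 mod 55 for each x (by repeated squaring, reducing mod 55 at every step), the values g(0), g(1), …, g(54) are: 0, 1, 36, 16, 31, 15, 26, 31, 16, 36, 45, 11, 1, 36, 16, 20, 26, 26, 31, 16, 25, 1, 11, 1, 36, 5, 31, 26, 26, 31, 5, 36, 1, 11, 1, 25, 16, 31, 26, 26, 20, 16, 36, 1, 11, 45, 36, 16, 31, 26, 15, 31, 16, 36, 1.
The distinct values are {0, 1, 5, 11, 15, 16, 20, 25, 26, 31, 36, 45}; there are 12 of them.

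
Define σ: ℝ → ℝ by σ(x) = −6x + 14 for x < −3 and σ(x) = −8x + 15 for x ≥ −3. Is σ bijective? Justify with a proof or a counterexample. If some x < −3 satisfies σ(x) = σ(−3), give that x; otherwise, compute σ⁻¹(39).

-25/6

Both pieces are strictly decreasing (slopes −6 and −8), so each is injective on its own interval.
The left piece maps (−∞, −3) onto (32, ∞); the right piece maps [−3, ∞) onto (−∞, 39].
These images overlap. In particular σ(−3) = 39 (right piece), and solving −6x + 14 = 39 on the left piece gives x = −25/6 < −3.
So σ(−25/6) = σ(−3) with −25/6 ≠ −3, and σ is not injective, hence not bijective. This x = −25/6 is the requested value below −3.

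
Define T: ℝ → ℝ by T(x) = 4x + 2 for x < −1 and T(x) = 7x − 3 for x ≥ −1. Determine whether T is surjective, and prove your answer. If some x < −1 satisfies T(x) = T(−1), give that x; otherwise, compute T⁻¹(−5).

Both pieces are strictly increasing (slopes 4 and 7), so each is injective on its own interval.
The left piece maps (−∞, −1) onto (−∞, −2); the right piece maps [−1, ∞) onto [−10, ∞).
The union (−∞, −2) ∪ [−10, ∞) covers ℝ, so T is surjective.
For the follow-up: the images overlap, so an x < −1 with T(x) = T(−1) exists. T(−1) = −10; solving 4x + 2 = −10 for x < −1 gives x = (−10 − 2)/4 = −3.

-3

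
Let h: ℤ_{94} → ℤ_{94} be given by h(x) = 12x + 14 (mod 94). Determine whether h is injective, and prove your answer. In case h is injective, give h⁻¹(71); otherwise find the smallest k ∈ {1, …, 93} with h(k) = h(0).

47

Recall: h is injective when h(u) = h(v) forces u = v.
We have gcd(12, 94) = 2 > 1. Taking u = 0 and v = 47: h(0) = 14 and h(47) = 12·47 + 14 = 578 ≡ 14 (mod 94).
So h(0) = h(47) while 0 ≠ 47, so h is not injective.
Since h is not injective, we find the least positive k with h(k) = h(0): this means 12k ≡ 0 (mod 94), i.e. 94 ∣ 12k. Since gcd(12, 94) = 2, dividing through by 2 this holds exactly when 47 ∣ 6k, and as gcd(6, 47) = 1, exactly when 47 ∣ k.
The smallest positive such k is 47.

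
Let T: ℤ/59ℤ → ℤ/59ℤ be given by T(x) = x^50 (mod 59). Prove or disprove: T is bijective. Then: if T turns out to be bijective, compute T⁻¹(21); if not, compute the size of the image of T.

30

T(29): Repeated squaring mod 59: 29^1 ≡ 29, 29^2 ≡ 29² = 841 ≡ 15, 29^4 ≡ 15² = 225 ≡ 48, 29^8 ≡ 48² = 2304 ≡ 3, 29^16 ≡ 3² = 9, 29^32 ≡ 9² = 81 ≡ 22. Since 50 = 32 + 16 + 2, 29^50 ≡ 22·9·15: 22·9 = 198 ≡ 21, then 21·15 = 315 ≡ 20. So 29^50 ≡ 20 (mod 59).
T(30): Repeated squaring mod 59: 30^1 ≡ 30, 30^2 ≡ 30² = 900 ≡ 15, 30^4 ≡ 15² = 225 ≡ 48, 30^8 ≡ 48² = 2304 ≡ 3, 30^16 ≡ 3² = 9, 30^32 ≡ 9² = 81 ≡ 22. Since 50 = 32 + 16 + 2, 30^50 ≡ 22·9·15: 22·9 = 198 ≡ 21, then 21·15 = 315 ≡ 20. So 30^50 ≡ 20 (mod 59).
So T(29) = T(30) = 20 while 29 ≠ 30, hence T is not injective, hence not bijective.
Since T is not bijective, we determine |image(T)|. Computing x^50 mod 59 for each x (by repeated squaring, reducing mod 59 at every step), the values T(0), T(1), …, T(58) are: 0, 1, 3, 5, 9, 21, 15, 57, 27, 25, 4, 51, 45, 26, 53, 46, 22, 29, 16, 36, 12, 49, 35, 48, 17, 28, 19, 7, 41, 20, 20, 41, 7, 19, 28, 17, 48, 35, 49, 12, 36, 16, 29, 22, 46, 53, 26, 45, 51, 4, 25, 27, 57, 15, 21, 9, 5, 3, 1.
The distinct values are {0, 1, 3, 4, 5, 7, 9, 12, 15, 16, 17, 19, 20, 21, 22, 25, 26, 27, 28, 29, 35, 36, 41, 45, 46, 48, 49, 51, 53, 57}; there are 30 of them.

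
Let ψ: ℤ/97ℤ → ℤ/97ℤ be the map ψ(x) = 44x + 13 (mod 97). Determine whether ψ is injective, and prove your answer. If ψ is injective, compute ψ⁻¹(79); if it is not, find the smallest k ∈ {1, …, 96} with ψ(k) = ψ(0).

If ψ(a) = ψ(b), then 44a ≡ 44b (mod 97). Because gcd(44, 97) = 1, we may cancel 44 to get a ≡ b (mod 97).
Hence ψ is injective.
We now compute 44⁻¹ mod 97 explicitly. Euclid's algorithm: 97 = 2·44 + 9, 44 = 4·9 + 8, 9 = 1·8 + 1; back-substituting gives 1 = 86·44 − 39·97, so 44⁻¹ ≡ 86 (mod 97).
Since ψ is injective, we find ψ⁻¹(79): we need 44x ≡ 79 − 13 ≡ 66 (mod 97). Using 44⁻¹ = 86: x ≡ 86·66 = 5676 = 58·97 + 50, so x = 50.
Check: ψ(50) = 44·50 + 13 = 2213 = 22·97 + 79 ≡ 79 (mod 97).

50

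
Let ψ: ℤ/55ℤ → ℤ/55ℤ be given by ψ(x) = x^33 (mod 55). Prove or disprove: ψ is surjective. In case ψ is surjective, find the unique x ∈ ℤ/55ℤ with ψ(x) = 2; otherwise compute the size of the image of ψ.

Computing x^33 mod 55 for each x (by repeated squaring, reducing mod 55 at every step), the values ψ(0), ψ(1), …, ψ(54) are: 0, 1, 52, 38, 9, 15, 51, 2, 28, 14, 10, 11, 12, 8, 49, 20, 26, 7, 13, 39, 25, 21, 22, 23, 19, 5, 31, 37, 18, 24, 50, 36, 32, 33, 34, 30, 16, 42, 48, 29, 35, 6, 47, 43, 44, 45, 41, 27, 53, 4, 40, 46, 17, 3, 54.
Every element of ℤ/55ℤ appears exactly once in this list, so ψ is a bijection, and in particular surjective.
Since ψ is surjective, we read off the preimage of 2 from the same table: ψ(7) = 2, so ψ⁻¹(2) = 7.

7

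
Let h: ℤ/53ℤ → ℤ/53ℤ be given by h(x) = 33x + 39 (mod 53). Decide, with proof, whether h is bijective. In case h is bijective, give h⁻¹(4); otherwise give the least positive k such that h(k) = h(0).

15

Suppose h(s) = h(t) in ℤ/53ℤ. Then 33s + 39 ≡ 33t + 39 (mod 53), so 33(s − t) ≡ 0 (mod 53).
Since gcd(33, 53) = 1, 33 is invertible modulo 53, so s − t ≡ 0 (mod 53), i.e. s = t.
We now compute 33⁻¹ mod 53 explicitly. Euclid's algorithm: 53 = 1·33 + 20, 33 = 1·20 + 13, 20 = 1·13 + 7, 13 = 1·7 + 6, 7 = 1·6 + 1; back-substituting gives 1 = 45·33 − 28·53, so 33⁻¹ ≡ 45 (mod 53).
Then y ↦ 45(y − 39) is a two-sided inverse to h, so every y ∈ ℤ/53ℤ has a preimage.
So h is bijective.
Since h is bijective, we compute h⁻¹(4): solve 33x + 39 ≡ 4 (mod 53), i.e. 33x ≡ 18 (mod 53).
Multiplying by 33⁻¹ = 45 gives x ≡ 45·18 = 810 = 15·53 + 15 ≡ 15 (mod 53).
Check: h(15) = 33·15 + 39 = 534 = 10·53 + 4 ≡ 4 (mod 53).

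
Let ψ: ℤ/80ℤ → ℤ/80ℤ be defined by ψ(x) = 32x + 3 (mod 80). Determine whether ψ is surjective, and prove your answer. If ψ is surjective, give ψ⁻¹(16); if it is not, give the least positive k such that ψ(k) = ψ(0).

5

Since gcd(32, 80) = 16, we have 32x ≡ 0 (mod 16) for all x, so ψ(x) ≡ 3 (mod 16).
But 0 ≢ 3 (mod 16), so 0 ∈ ℤ/80ℤ has no preimage. So ψ is not surjective.
Since ψ is not surjective, we find the least positive k with ψ(k) = ψ(0): this means 32k ≡ 0 (mod 80), i.e. 80 ∣ 32k. Since gcd(32, 80) = 16, dividing through by 16 this holds exactly when 5 ∣ 2k, and as gcd(2, 5) = 1, exactly when 5 ∣ k.
The smallest positive such k is 5.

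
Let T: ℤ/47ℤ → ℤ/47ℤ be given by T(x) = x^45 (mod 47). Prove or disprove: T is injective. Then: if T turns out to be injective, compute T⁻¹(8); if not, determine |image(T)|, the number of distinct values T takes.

6

Since 47 is prime, the nonzero elements of ℤ/47ℤ form a cyclic group of order 46.
As gcd(45, 46) = 1, raising to the 45th power is a bijection on this group: if u^45 ≡ v^45 then (uv^{−1})^45 = 1, and the only element of order dividing gcd(45, 46) = 1 is 1, so u = v.
With T(0) = 0 this makes T injective on all of ℤ/47ℤ, hence bijective (finite equal-size domain and codomain). In particular T is injective.
Since T is injective, we find the preimage of 8. The inverse of x ↦ x^45 on (ℤ/47ℤ)^× is x ↦ x^45, because 45·45 = 2025 = 44·46 + 1 ≡ 1 (mod 46) and x^{46} = 1 for x ≠ 0 (Fermat). So T⁻¹(8) = 8^45 mod 47.
Repeated squaring mod 47: 8^1 ≡ 8, 8^2 ≡ 8² = 64 ≡ 17, 8^4 ≡ 17² = 289 ≡ 7, 8^8 ≡ 7² = 49 ≡ 2, 8^16 ≡ 2² = 4, 8^32 ≡ 4² = 16. Since 45 = 32 + 8 + 4 + 1, 8^45 ≡ 16·2·7·8: 16·2 = 32, then 32·7 = 224 ≡ 36, then 36·8 = 288 ≡ 6. So 8^45 ≡ 6 (mod 47).
Hence T⁻¹(8) = 6.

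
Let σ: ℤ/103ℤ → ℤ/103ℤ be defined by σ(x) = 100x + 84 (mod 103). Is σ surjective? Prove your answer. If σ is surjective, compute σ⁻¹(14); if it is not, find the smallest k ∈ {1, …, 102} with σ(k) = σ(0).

Since gcd(100, 103) = 1, 100 is invertible modulo 103. Euclid's algorithm: 103 = 1·100 + 3, 100 = 33·3 + 1; back-substituting gives 1 = 34·100 − 33·103, so 100⁻¹ ≡ 34 (mod 103).
Then y ↦ 34(y − 84) is a two-sided inverse to σ, so every y ∈ ℤ/103ℤ has a preimage.
Thus σ is surjective.
Since σ is surjective, we find σ⁻¹(14): we need 100x ≡ 14 − 84 ≡ 33 (mod 103). Using 100⁻¹ = 34: x ≡ 34·33 = 1122 = 10·103 + 92, so x = 92.
Check: σ(92) = 100·92 + 84 = 9284 = 90·103 + 14 ≡ 14 (mod 103).

92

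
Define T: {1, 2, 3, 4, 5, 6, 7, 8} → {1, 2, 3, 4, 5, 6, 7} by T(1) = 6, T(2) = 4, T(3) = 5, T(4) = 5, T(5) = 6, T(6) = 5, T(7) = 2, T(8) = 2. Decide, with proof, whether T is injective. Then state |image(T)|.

4

T(3) = 5 = T(4) with 3 ≠ 4, so T is not injective.
The image of T is {2, 4, 5, 6}, which has 4 elements.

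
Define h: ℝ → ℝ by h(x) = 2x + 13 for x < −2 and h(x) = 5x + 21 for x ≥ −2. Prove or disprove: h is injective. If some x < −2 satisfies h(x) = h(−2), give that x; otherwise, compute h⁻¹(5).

Both pieces are strictly increasing (slopes 2 and 5), so each is injective on its own interval.
The left piece maps (−∞, −2) onto (−∞, 9); the right piece maps [−2, ∞) onto [11, ∞).
These images are disjoint, so no value is attained by both pieces. Hence h is injective.
Because the two images are disjoint, no x < −2 has h(x) = h(−2), so we compute h⁻¹(5): 5 lies in (−∞, 9), so solve 2x + 13 = 5: x = (5 − 13)/2 = −4.

-4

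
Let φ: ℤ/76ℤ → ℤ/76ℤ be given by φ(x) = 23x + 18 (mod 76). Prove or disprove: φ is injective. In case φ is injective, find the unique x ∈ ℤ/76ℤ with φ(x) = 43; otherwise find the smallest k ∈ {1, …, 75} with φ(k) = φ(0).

11

If φ(a) = φ(b), then 23a ≡ 23b (mod 76). Because gcd(23, 76) = 1, we may cancel 23 to get a ≡ b (mod 76).
So φ is injective.
We now compute 23⁻¹ mod 76 explicitly. Euclid's algorithm: 76 = 3·23 + 7, 23 = 3·7 + 2, 7 = 3·2 + 1; back-substituting gives 1 = 43·23 − 13·76, so 23⁻¹ ≡ 43 (mod 76).
Since φ is injective, we compute φ⁻¹(43): solve 23x + 18 ≡ 43 (mod 76), i.e. 23x ≡ 25 (mod 76).
Multiplying by 23⁻¹ = 43 gives x ≡ 43·25 = 1075 = 14·76 + 11 ≡ 11 (mod 76).
Check: φ(11) = 23·11 + 18 = 271 = 3·76 + 43 ≡ 43 (mod 76).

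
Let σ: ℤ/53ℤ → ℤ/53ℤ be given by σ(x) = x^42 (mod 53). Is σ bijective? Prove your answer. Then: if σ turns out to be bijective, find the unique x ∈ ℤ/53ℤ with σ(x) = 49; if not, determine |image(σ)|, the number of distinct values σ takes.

27

σ(26): Repeated squaring mod 53: 26^1 ≡ 26, 26^2 ≡ 26² = 676 ≡ 40, 26^4 ≡ 40² = 1600 ≡ 10, 26^8 ≡ 10² = 100 ≡ 47, 26^16 ≡ 47² = 2209 ≡ 36, 26^32 ≡ 36² = 1296 ≡ 24. Since 42 = 32 + 8 + 2, 26^42 ≡ 24·47·40: 24·47 = 1128 ≡ 15, then 15·40 = 600 ≡ 17. So 26^42 ≡ 17 (mod 53).
σ(27): Repeated squaring mod 53: 27^1 ≡ 27, 27^2 ≡ 27² = 729 ≡ 40, 27^4 ≡ 40² = 1600 ≡ 10, 27^8 ≡ 10² = 100 ≡ 47, 27^16 ≡ 47² = 2209 ≡ 36, 27^32 ≡ 36² = 1296 ≡ 24. Since 42 = 32 + 8 + 2, 27^42 ≡ 24·47·40: 24·47 = 1128 ≡ 15, then 15·40 = 600 ≡ 17. So 27^42 ≡ 17 (mod 53).
So σ(26) = σ(27) = 17 while 26 ≠ 27, thus σ is not injective, hence not bijective.
Since σ is not bijective, we determine |image(σ)|. Computing x^42 mod 53 for each x (by repeated squaring, reducing mod 53 at every step), the values σ(0), σ(1), …, σ(52) are: 0, 1, 25, 38, 42, 40, 49, 28, 43, 13, 46, 47, 6, 24, 11, 36, 15, 16, 7, 29, 37, 4, 9, 52, 44, 10, 17, 17, 10, 44, 52, 9, 4, 37, 29, 7, 16, 15, 36, 11, 24, 6, 47, 46, 13, 43, 28, 49, 40, 42, 38, 25, 1.
The distinct values are {0, 1, 4, 6, 7, 9, 10, 11, 13, 15, 16, 17, 24, 25, 28, 29, 36, 37, 38, 40, 42, 43, 44, 46, 47, 49, 52}; there are 27 of them.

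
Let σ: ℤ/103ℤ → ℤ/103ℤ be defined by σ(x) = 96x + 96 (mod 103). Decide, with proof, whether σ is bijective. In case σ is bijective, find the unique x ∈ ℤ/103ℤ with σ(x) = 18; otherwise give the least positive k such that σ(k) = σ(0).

Suppose σ(s) = σ(t) in ℤ/103ℤ. Then 96s + 96 ≡ 96t + 96 (mod 103), so 96(s − t) ≡ 0 (mod 103).
Since gcd(96, 103) = 1, 96 is invertible modulo 103, so s − t ≡ 0 (mod 103), i.e. s = t.
We now compute 96⁻¹ mod 103 explicitly. Euclid's algorithm: 103 = 1·96 + 7, 96 = 13·7 + 5, 7 = 1·5 + 2, 5 = 2·2 + 1; back-substituting gives 1 = 44·96 − 41·103, so 96⁻¹ ≡ 44 (mod 103).
Then y ↦ 44(y − 96) is a two-sided inverse to σ, so every y ∈ ℤ/103ℤ has a preimage.
Thus σ is bijective.
Since σ is bijective, we compute σ⁻¹(18): solve 96x + 96 ≡ 18 (mod 103), i.e. 96x ≡ 25 (mod 103).
Multiplying by 96⁻¹ = 44 gives x ≡ 44·25 = 1100 = 10·103 + 70 ≡ 70 (mod 103).
Check: σ(70) = 96·70 + 96 = 6816 = 66·103 + 18 ≡ 18 (mod 103).

70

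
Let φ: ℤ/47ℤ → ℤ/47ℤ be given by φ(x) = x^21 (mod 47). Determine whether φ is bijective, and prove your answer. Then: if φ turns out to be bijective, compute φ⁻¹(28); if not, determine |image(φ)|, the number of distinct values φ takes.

18

Since 47 is prime, the nonzero elements of ℤ/47ℤ form a cyclic group of order 46.
As gcd(21, 46) = 1, raising to the 21st power is a bijection on this group: if u^21 ≡ v^21 then (uv^{−1})^21 = 1, and the only element of order dividing gcd(21, 46) = 1 is 1, so u = v.
With φ(0) = 0 this makes φ injective on all of ℤ/47ℤ, hence bijective (finite equal-size domain and codomain). In particular φ is bijective.
Since φ is bijective, we find the preimage of 28. The inverse of x ↦ x^21 on (ℤ/47ℤ)^× is x ↦ x^11, because 21·11 = 231 = 5·46 + 1 ≡ 1 (mod 46) and x^{46} = 1 for x ≠ 0 (Fermat). So φ⁻¹(28) = 28^11 mod 47.
Repeated squaring mod 47: 28^1 ≡ 28, 28^2 ≡ 28² = 784 ≡ 32, 28^4 ≡ 32² = 1024 ≡ 37, 28^8 ≡ 37² = 1369 ≡ 6. Since 11 = 8 + 2 + 1, 28^11 ≡ 6·32·28: 6·32 = 192 ≡ 4, then 4·28 = 112 ≡ 18. So 28^11 ≡ 18 (mod 47).
Hence φ⁻¹(28) = 18.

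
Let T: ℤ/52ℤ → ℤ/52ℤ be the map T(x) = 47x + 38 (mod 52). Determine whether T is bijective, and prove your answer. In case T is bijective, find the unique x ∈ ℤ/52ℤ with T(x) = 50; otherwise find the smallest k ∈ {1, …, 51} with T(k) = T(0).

8

If T(a) = T(b), then 47a ≡ 47b (mod 52). Because gcd(47, 52) = 1, we may cancel 47 to get a ≡ b (mod 52).
We now compute 47⁻¹ mod 52 explicitly. Euclid's algorithm: 52 = 1·47 + 5, 47 = 9·5 + 2, 5 = 2·2 + 1; back-substituting gives 1 = 31·47 − 28·52, so 47⁻¹ ≡ 31 (mod 52).
Then y ↦ 31(y − 38) is a two-sided inverse to T, so every y ∈ ℤ/52ℤ has a preimage.
Thus T is bijective.
Since T is bijective, we find T⁻¹(50): we need 47x ≡ 50 − 38 ≡ 12 (mod 52). Using 47⁻¹ = 31: x ≡ 31·12 = 372 = 7·52 + 8, so x = 8.
Check: T(8) = 47·8 + 38 = 414 = 7·52 + 50 ≡ 50 (mod 52).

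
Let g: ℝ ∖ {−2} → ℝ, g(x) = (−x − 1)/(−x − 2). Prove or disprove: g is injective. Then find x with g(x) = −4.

Suppose g(a) = g(b). Cross-multiplying: (−a − 1)(−b − 2) = (−b − 1)(−a − 2).
Expanding both sides and cancelling the symmetric terms leaves 1·(a − b) = 0. Since 1 ≠ 0, a = b. So g is injective.
Solving g(x) = −4: cross-multiplying gives −x − 1 = −4(−x − 2), which rearranges to −5x = 9, so x = −9/5.

-9/5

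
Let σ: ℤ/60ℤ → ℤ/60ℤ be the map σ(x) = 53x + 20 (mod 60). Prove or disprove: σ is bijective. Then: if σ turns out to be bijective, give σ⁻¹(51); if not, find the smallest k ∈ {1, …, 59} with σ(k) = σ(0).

By definition, injectivity means: for all u, v in the domain, σ(u) = σ(v) implies u = v.
If σ(u) = σ(v), then 53u ≡ 53v (mod 60). Because gcd(53, 60) = 1, we may cancel 53 to get u ≡ v (mod 60).
We now compute 53⁻¹ mod 60 explicitly. Euclid's algorithm: 60 = 1·53 + 7, 53 = 7·7 + 4, 7 = 1·4 + 3, 4 = 1·3 + 1; back-substituting gives 1 = 17·53 − 15·60, so 53⁻¹ ≡ 17 (mod 60).
For any y ∈ ℤ/60ℤ, x = 17(y − 20) mod 60 satisfies σ(x) = 53·17(y − 20) + 20 ≡ y (since 53·17 ≡ 1 mod 60). So every y has a preimage.
Therefore σ is bijective.
Since σ is bijective, we find σ⁻¹(51): we need 53x ≡ 51 − 20 ≡ 31 (mod 60). Using 53⁻¹ = 17: x ≡ 17·31 = 527 = 8·60 + 47, so x = 47.
Check: σ(47) = 53·47 + 20 = 2511 = 41·60 + 51 ≡ 51 (mod 60).

47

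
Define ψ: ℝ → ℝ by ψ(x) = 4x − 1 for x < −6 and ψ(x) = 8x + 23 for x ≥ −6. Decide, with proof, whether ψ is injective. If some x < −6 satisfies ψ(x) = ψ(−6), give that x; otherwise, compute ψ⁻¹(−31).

-15/2

Both pieces are strictly increasing (slopes 4 and 8), so each is injective on its own interval.
The left piece maps (−∞, −6) onto (−∞, −25); the right piece maps [−6, ∞) onto [−25, ∞).
These images are disjoint, so no value is attained by both pieces. Therefore ψ is injective.
Because the two images are disjoint, no x < −6 has ψ(x) = ψ(−6), so we compute ψ⁻¹(−31): −31 lies in (−∞, −25), so solve 4x − 1 = −31: x = (−31 + 1)/4 = −15/2.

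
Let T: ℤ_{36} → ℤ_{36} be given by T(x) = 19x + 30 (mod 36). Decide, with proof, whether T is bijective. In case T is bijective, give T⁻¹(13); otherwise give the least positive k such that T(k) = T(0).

Recall that T is injective if T(a) = T(b) implies a = b.
Suppose T(a) = T(b) in ℤ_{36}. Then 19a + 30 ≡ 19b + 30 (mod 36), therefore 19(a − b) ≡ 0 (mod 36).
Since gcd(19, 36) = 1, 19 is invertible modulo 36, thus a − b ≡ 0 (mod 36), i.e. a = b.
We now compute 19⁻¹ mod 36 explicitly. Euclid's algorithm: 36 = 1·19 + 17, 19 = 1·17 + 2, 17 = 8·2 + 1; back-substituting gives 1 = 19·19 − 10·36, so 19⁻¹ ≡ 19 (mod 36).
Then y ↦ 19(y − 30) is a two-sided inverse to T, so every y ∈ ℤ_{36} has a preimage.
Thus T is bijective.
Since T is bijective, we compute T⁻¹(13): solve 19x + 30 ≡ 13 (mod 36), i.e. 19x ≡ 19 (mod 36).
Multiplying by 19⁻¹ = 19 gives x ≡ 19·19 = 361 = 10·36 + 1 ≡ 1 (mod 36).
Check: T(1) = 19·1 + 30 = 49 = 1·36 + 13 ≡ 13 (mod 36).

1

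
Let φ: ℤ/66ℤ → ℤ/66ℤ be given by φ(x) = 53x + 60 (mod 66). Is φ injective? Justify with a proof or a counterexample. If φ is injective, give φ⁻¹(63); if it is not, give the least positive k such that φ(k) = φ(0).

15

By definition, φ is injective when φ(u) = φ(v) forces u = v.
If φ(u) = φ(v), then 53u ≡ 53v (mod 66). Because gcd(53, 66) = 1, we may cancel 53 to get u ≡ v (mod 66).
So φ is injective.
We now compute 53⁻¹ mod 66 explicitly. Euclid's algorithm: 66 = 1·53 + 13, 53 = 4·13 + 1; back-substituting gives 1 = 5·53 − 4·66, so 53⁻¹ ≡ 5 (mod 66).
Since φ is injective, we compute φ⁻¹(63): solve 53x + 60 ≡ 63 (mod 66), i.e. 53x ≡ 3 (mod 66).
Multiplying by 53⁻¹ = 5 gives x ≡ 5·3 = 15 ≡ 15 (mod 66).
Check: φ(15) = 53·15 + 60 = 855 = 12·66 + 63 ≡ 63 (mod 66).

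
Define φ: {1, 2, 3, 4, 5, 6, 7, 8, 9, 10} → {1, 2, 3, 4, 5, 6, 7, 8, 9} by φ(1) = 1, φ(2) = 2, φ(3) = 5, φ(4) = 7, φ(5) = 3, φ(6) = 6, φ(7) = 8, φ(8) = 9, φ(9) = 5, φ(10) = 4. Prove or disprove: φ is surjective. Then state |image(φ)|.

Every element of the codomain has a preimage: 1 = φ(1), 2 = φ(2), 3 = φ(5), 4 = φ(10), 5 = φ(3), 6 = φ(6), 7 = φ(4), 8 = φ(7), 9 = φ(8).
Thus φ is surjective.
The image of φ is {1, 2, 3, 4, 5, 6, 7, 8, 9}, which has 9 elements.

9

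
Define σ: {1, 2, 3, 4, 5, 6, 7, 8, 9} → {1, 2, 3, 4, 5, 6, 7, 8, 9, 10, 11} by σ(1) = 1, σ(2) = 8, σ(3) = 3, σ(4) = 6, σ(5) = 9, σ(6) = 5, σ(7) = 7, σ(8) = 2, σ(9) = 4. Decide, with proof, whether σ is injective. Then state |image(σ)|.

9

The values σ(1), …, σ(9) are 1, 8, 3, 6, 9, 5, 7, 2, 4 — all distinct.
So σ(s) = σ(t) only when s = t, and σ is injective.
The image of σ is {1, 2, 3, 4, 5, 6, 7, 8, 9}, which has 9 elements.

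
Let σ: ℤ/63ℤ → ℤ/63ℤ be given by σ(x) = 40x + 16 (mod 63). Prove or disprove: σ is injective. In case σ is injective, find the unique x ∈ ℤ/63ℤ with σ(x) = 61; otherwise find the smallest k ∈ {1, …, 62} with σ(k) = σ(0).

9

Suppose σ(s) = σ(t) in ℤ/63ℤ. Then 40s + 16 ≡ 40t + 16 (mod 63), hence 40(s − t) ≡ 0 (mod 63).
Since gcd(40, 63) = 1, 40 is invertible modulo 63, so s − t ≡ 0 (mod 63), i.e. s = t.
So σ is injective.
We now compute 40⁻¹ mod 63 explicitly. Euclid's algorithm: 63 = 1·40 + 23, 40 = 1·23 + 17, 23 = 1·17 + 6, 17 = 2·6 + 5, 6 = 1·5 + 1; back-substituting gives 1 = 52·40 − 33·63, so 40⁻¹ ≡ 52 (mod 63).
Since σ is injective, we find σ⁻¹(61): we need 40x ≡ 61 − 16 ≡ 45 (mod 63). Using 40⁻¹ = 52: x ≡ 52·45 = 2340 = 37·63 + 9, so x = 9.
Check: σ(9) = 40·9 + 16 = 376 = 5·63 + 61 ≡ 61 (mod 63).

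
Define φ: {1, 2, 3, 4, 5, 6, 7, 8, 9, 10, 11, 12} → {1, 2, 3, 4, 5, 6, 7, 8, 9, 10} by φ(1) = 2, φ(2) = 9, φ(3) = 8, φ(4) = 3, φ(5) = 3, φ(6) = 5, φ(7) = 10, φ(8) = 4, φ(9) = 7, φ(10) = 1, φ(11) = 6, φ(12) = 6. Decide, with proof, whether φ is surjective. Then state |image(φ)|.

10

Every element of the codomain has a preimage: 1 = φ(10), 2 = φ(1), 3 = φ(4), 4 = φ(8), 5 = φ(6), 6 = φ(11), 7 = φ(9), 8 = φ(3), 9 = φ(2), 10 = φ(7).
Thus φ is surjective.
The image of φ is {1, 2, 3, 4, 5, 6, 7, 8, 9, 10}, which has 10 elements.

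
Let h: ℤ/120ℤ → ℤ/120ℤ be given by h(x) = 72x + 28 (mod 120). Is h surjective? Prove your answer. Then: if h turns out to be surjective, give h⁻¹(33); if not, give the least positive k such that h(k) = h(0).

Since gcd(72, 120) = 24, we have 72x ≡ 0 (mod 24) for all x, so h(x) ≡ 4 (mod 24).
But 0 ≢ 4 (mod 24), so 0 ∈ ℤ/120ℤ has no preimage. Hence h is not surjective.
Since h is not surjective, we find the least positive k with h(k) = h(0): this means 72k ≡ 0 (mod 120), i.e. 120 ∣ 72k. Since gcd(72, 120) = 24, dividing through by 24 this holds exactly when 5 ∣ 3k, and as gcd(3, 5) = 1, exactly when 5 ∣ k.
The smallest positive such k is 5.

5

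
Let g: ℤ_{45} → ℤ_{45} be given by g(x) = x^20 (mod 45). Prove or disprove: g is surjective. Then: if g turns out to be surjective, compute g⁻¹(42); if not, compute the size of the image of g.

g(3): Repeated squaring mod 45: 3^1 ≡ 3, 3^2 ≡ 3² = 9, 3^4 ≡ 9² = 81 ≡ 36, 3^8 ≡ 36² = 1296 ≡ 36, 3^16 ≡ 36² = 1296 ≡ 36. Since 20 = 16 + 4, 3^20 ≡ 36·36: 36·36 = 1296 ≡ 36. So 3^20 ≡ 36 (mod 45).
g(6): Repeated squaring mod 45: 6^1 ≡ 6, 6^2 ≡ 6² = 36, 6^4 ≡ 36² = 1296 ≡ 36, 6^8 ≡ 36² = 1296 ≡ 36, 6^16 ≡ 36² = 1296 ≡ 36. Since 20 = 16 + 4, 6^20 ≡ 36·36: 36·36 = 1296 ≡ 36. So 6^20 ≡ 36 (mod 45).
So g(3) = g(6) = 36 while 3 ≠ 6, therefore g is not injective.
A non-injective map from the 45-element set ℤ_{45} to itself takes at most 44 distinct values, so it cannot be surjective. Hence g is not surjective.
Since g is not surjective, we determine |image(g)|. Computing x^20 mod 45 for each x (by repeated squaring, reducing mod 45 at every step), the values g(0), g(1), …, g(44) are: 0, 1, 31, 36, 16, 25, 36, 31, 1, 36, 10, 31, 36, 16, 16, 0, 31, 1, 36, 1, 40, 36, 16, 16, 36, 40, 1, 36, 1, 31, 0, 16, 16, 36, 31, 10, 36, 1, 31, 36, 25, 16, 36, 31, 1.
The distinct values are {0, 1, 10, 16, 25, 31, 36, 40}; there are 8 of them.

8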